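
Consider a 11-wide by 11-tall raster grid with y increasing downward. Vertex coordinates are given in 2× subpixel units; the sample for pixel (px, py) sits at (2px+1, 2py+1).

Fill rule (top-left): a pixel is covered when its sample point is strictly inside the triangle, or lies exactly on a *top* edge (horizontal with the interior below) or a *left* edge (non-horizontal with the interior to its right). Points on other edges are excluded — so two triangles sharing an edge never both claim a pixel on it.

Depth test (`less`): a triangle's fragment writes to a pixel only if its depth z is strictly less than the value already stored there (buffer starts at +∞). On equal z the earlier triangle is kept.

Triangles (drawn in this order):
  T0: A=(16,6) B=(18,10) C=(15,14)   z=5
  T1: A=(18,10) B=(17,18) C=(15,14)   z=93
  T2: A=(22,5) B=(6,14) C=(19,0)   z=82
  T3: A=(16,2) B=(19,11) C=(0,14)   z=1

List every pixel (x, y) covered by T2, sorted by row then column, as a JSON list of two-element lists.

T0:
  2·area = 20
  edge (16, 6)→(18, 10): d=(2,4) right/bottom  bias=-1
  edge (18, 10)→(15, 14): d=(-3,4) right/bottom  bias=-1
  edge (15, 14)→(16, 6): d=(1,-8) top-left  bias=+0
    (8,4)@(17, 9): e=[2,7,11] → X
    (9,4)@(19, 9): e=[-6,-1,27] → .
    (8,5)@(17, 11): e=[6,1,13] → X
    (9,5)@(19, 11): e=[-2,-7,29] → .
    (8,6)@(17, 13): e=[10,-5,15] → .
  covered (2 px):
    . . . . . . . . . . .
    . . . . . . . . . . .
    . . . . . . . . . . .
    . . . . . . . . . . .
    . . . . . . . . X . .
    . . . . . . . . X . .
    . . . . . . . . . . .
    . . . . . . . . . . .
    . . . . . . . . . . .
    . . . . . . . . . . .
    . . . . . . . . . . .
T1:
  2·area = 20
  edge (18, 10)→(17, 18): d=(-1,8) right/bottom  bias=-1
  edge (17, 18)→(15, 14): d=(-2,-4) top-left  bias=+0
  edge (15, 14)→(18, 10): d=(3,-4) top-left  bias=+0
    (8,6)@(17, 13): e=[5,10,5] → X
    (9,6)@(19, 13): e=[-11,18,13] → .
    (8,7)@(17, 15): e=[3,6,11] → X
    (9,7)@(19, 15): e=[-13,14,19] → .
    (8,8)@(17, 17): e=[1,2,17] → X
    (9,8)@(19, 17): e=[-15,10,25] → .
    (8,9)@(17, 19): e=[-1,-2,23] → .
  covered (3 px):
    . . . . . . . . . . .
    . . . . . . . . . . .
    . . . . . . . . . . .
    . . . . . . . . . . .
    . . . . . . . . . . .
    . . . . . . . . . . .
    . . . . . . . . X . .
    . . . . . . . . X . .
    . . . . . . . . X . .
    . . . . . . . . . . .
    . . . . . . . . . . .
T2:
  2·area = 107
  edge (22, 5)→(6, 14): d=(-16,9) right/bottom  bias=-1
  edge (6, 14)→(19, 0): d=(13,-14) top-left  bias=+0
  edge (19, 0)→(22, 5): d=(3,5) right/bottom  bias=-1
    (9,0)@(19, 1): e=[91,13,3] → X
    (10,0)@(21, 1): e=[73,41,-7] → .
    (8,1)@(17, 3): e=[77,11,19] → X
    (10,1)@(21, 3): e=[41,67,-1] → .
    (7,2)@(15, 5): e=[63,9,35] → X
    (10,2)@(21, 5): e=[9,93,5] → X
    (6,3)@(13, 7): e=[49,7,51] → X
    (9,3)@(19, 7): e=[-5,91,21] → .
    (10,3)@(21, 7): e=[-23,119,11] → .
    (5,4)@(11, 9): e=[35,5,67] → X
    (7,4)@(15, 9): e=[-1,61,47] → .
    (8,4)@(17, 9): e=[-19,89,37] → .
  covered (15 px):
    . . . . . . . . . X .
    . . . . . . . . X X .
    . . . . . . . X X X X
    . . . . . . X X X . .
    . . . . . X X . . . .
    . . . . X X . . . . .
    . . . X . . . . . . .
    . . . . . . . . . . .
    . . . . . . . . . . .
    . . . . . . . . . . .
    . . . . . . . . . . .
T3:
  2·area = 180
  edge (16, 2)→(19, 11): d=(3,9) right/bottom  bias=-1
  edge (19, 11)→(0, 14): d=(-19,3) right/bottom  bias=-1
  edge (0, 14)→(16, 2): d=(16,-12) top-left  bias=+0
    (7,1)@(15, 3): e=[12,164,4] → X
    (8,1)@(17, 3): e=[-6,158,28] → .
    (6,2)@(13, 5): e=[36,132,12] → X
    (8,2)@(17, 5): e=[0,120,60] → .  [on edge]
    (5,3)@(11, 7): e=[60,100,20] → X
    (8,3)@(17, 7): e=[6,82,92] → X
    (9,3)@(19, 7): e=[-12,76,116] → .
    (3,4)@(7, 9): e=[102,74,4] → X
    (4,4)@(9, 9): e=[84,68,28] → X
    (9,4)@(19, 9): e=[-6,38,148] → .
    (2,5)@(5, 11): e=[126,42,12] → X
    (9,5)@(19, 11): e=[0,0,180] → .  [on edge]
    (10,8)@(21, 17): e=[0,-120,300] → .  [on edge]
  covered (22 px):
    . . . . . . . . . . .
    . . . . . . . X . . .
    . . . . . . X X . . .
    . . . . . X X X X . .
    . . . X X X X X X . .
    . . X X X X X X X . .
    . X X . . . . . . . .
    . . . . . . . . . . .
    . . . . . . . . . . .
    . . . . . . . . . . .
    . . . . . . . . . . .

Result: [[9,0],[8,1],[9,1],[7,2],[8,2],[9,2],[10,2],[6,3],[7,3],[8,3],[5,4],[6,4],[4,5],[5,5],[3,6]]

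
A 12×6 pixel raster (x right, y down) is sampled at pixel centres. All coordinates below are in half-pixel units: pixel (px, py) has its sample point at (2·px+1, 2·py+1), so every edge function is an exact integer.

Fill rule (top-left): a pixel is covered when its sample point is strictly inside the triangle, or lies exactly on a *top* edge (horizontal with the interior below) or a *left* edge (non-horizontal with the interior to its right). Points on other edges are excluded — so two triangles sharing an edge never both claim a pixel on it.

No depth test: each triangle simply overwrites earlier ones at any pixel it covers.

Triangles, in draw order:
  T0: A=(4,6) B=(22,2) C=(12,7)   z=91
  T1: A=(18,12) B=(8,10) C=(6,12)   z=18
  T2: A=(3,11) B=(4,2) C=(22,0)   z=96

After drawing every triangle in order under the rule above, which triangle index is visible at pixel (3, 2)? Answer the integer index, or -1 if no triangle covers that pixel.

T0:
  2·area = 50
  edge (4, 6)→(22, 2): d=(18,-4) top-left  bias=+0
  edge (22, 2)→(12, 7): d=(-10,5) right/bottom  bias=-1
  edge (12, 7)→(4, 6): d=(-8,-1) top-left  bias=+0
    (9,1)@(19, 3): e=[6,5,39] → X
    (10,1)@(21, 3): e=[14,-5,41] → .
    (4,2)@(9, 5): e=[2,35,13] → X
    (5,2)@(11, 5): e=[10,25,15] → X
    (6,2)@(13, 5): e=[18,15,17] → X
    (7,2)@(15, 5): e=[26,5,19] → X
    (8,2)@(17, 5): e=[34,-5,21] → .
    (9,2)@(19, 5): e=[42,-15,23] → .
    (4,3)@(9, 7): e=[38,15,-3] → .
    (5,3)@(11, 7): e=[46,5,-1] → .
    (6,3)@(13, 7): e=[54,-5,1] → .
    (7,3)@(15, 7): e=[62,-15,3] → .
  covered (5 px):
    . . . . . . . . . . . .
    . . . . . . . . . X . .
    . . . . X X X X . . . .
    . . . . . . . . . . . .
    . . . . . . . . . . . .
    . . . . . . . . . . . .
T1:
  2·area = 24  (B↔C swapped to make it positive)
  edge (18, 12)→(6, 12): d=(-12,0) right/bottom  bias=-1
  edge (6, 12)→(8, 10): d=(2,-2) top-left  bias=+0
  edge (8, 10)→(18, 12): d=(10,2) right/bottom  bias=-1
    (8,0)@(17, 1): e=[132,0,-108] → .  [on edge]
    (7,1)@(15, 3): e=[108,0,-84] → .  [on edge]
    (6,2)@(13, 5): e=[84,0,-60] → .  [on edge]
    (5,3)@(11, 7): e=[60,0,-36] → .  [on edge]
    (1,4)@(3, 9): e=[36,-12,0] → .  [on edge]
    (4,4)@(9, 9): e=[36,0,-12] → .  [on edge]
    (3,5)@(7, 11): e=[12,0,12] → X  [on edge]
    (4,5)@(9, 11): e=[12,4,8] → X
    (5,5)@(11, 11): e=[12,8,4] → X
    (6,5)@(13, 11): e=[12,12,0] → .  [on edge]
  covered (3 px):
    . . . . . . . . . . . .
    . . . . . . . . . . . .
    . . . . . . . . . . . .
    . . . . . . . . . . . .
    . . . . . . . . . . . .
    . . . X X X . . . . . .
T2:
  2·area = 160
  edge (3, 11)→(4, 2): d=(1,-9) top-left  bias=+0
  edge (4, 2)→(22, 0): d=(18,-2) top-left  bias=+0
  edge (22, 0)→(3, 11): d=(-19,11) right/bottom  bias=-1
    (6,0)@(13, 1): e=[80,0,80] → X  [on edge]
    (7,0)@(15, 1): e=[98,4,58] → X
    (8,0)@(17, 1): e=[116,8,36] → X
    (9,0)@(19, 1): e=[134,12,14] → X
    (10,0)@(21, 1): e=[152,16,-8] → .
    (2,1)@(5, 3): e=[10,20,130] → X
    (3,1)@(7, 3): e=[28,24,108] → X
    (4,1)@(9, 3): e=[46,28,86] → X
    (5,1)@(11, 3): e=[64,32,64] → X
    (8,1)@(17, 3): e=[118,44,-2] → .
    (9,1)@(19, 3): e=[136,48,-24] → .
    (2,2)@(5, 5): e=[12,56,92] → X
    (1,5)@(3, 11): e=[0,160,0] → .  [on edge]
  covered (19 px):
    . . . . . . X X X X . .
    . . X X X X X X . . . .
    . . X X X X X . . . . .
    . . X X X . . . . . . .
    . . X . . . . . . . . .
    . . . . . . . . . . . .

Z-buffer (winner per pixel, '.' = empty):
  . . . . . . 2 2 2 2 . .
  . . 2 2 2 2 2 2 . 0 . .
  . . 2 2 2 2 2 0 . . . .
  . . 2 2 2 . . . . . . .
  . . 2 . . . . . . . . .
  . . . 1 1 1 . . . . . .

Result: 2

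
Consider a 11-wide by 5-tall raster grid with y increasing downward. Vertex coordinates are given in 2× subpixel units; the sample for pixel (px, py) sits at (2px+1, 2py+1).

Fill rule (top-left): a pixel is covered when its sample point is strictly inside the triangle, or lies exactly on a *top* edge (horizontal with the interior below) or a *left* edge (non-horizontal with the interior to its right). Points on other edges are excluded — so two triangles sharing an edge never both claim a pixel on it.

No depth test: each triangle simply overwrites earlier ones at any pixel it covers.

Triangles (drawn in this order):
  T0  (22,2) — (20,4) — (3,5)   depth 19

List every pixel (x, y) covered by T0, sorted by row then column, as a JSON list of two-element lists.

T0:
  2·area = 32
  edge (22, 2)→(20, 4): d=(-2,2) right/bottom  bias=-1
  edge (20, 4)→(3, 5): d=(-17,1) right/bottom  bias=-1
  edge (3, 5)→(22, 2): d=(19,-3) top-left  bias=+0
    (8,1)@(17, 3): e=[8,20,4] → X
    (9,1)@(19, 3): e=[4,18,10] → X
    (10,1)@(21, 3): e=[0,16,16] → .  [on edge]
    (1,2)@(3, 5): e=[32,0,0] → .  [on edge]
    (8,2)@(17, 5): e=[4,-14,42] → .
    (9,2)@(19, 5): e=[0,-16,48] → .  [on edge]
    (8,3)@(17, 7): e=[0,-48,80] → .  [on edge]
    (7,4)@(15, 9): e=[0,-80,112] → .  [on edge]
  covered (2 px):
    . . . . . . . . . . .
    . . . . . . . . X X .
    . . . . . . . . . . .
    . . . . . . . . . . .
    . . . . . . . . . . .

Answer: [[8,1],[9,1]]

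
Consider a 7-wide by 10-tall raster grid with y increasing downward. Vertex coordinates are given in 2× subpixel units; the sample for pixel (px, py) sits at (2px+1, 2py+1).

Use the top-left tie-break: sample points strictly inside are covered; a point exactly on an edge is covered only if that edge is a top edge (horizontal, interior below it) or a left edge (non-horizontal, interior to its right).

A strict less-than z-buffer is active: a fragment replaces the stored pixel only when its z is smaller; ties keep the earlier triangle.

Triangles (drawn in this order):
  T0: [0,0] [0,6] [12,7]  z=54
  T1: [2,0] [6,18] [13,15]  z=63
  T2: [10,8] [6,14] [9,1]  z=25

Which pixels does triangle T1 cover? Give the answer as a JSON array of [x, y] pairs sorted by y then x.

T0:
  2·area = 72  (B↔C swapped to make it positive)
  edge (0, 0)→(12, 7): d=(12,7) right/bottom  bias=-1
  edge (12, 7)→(0, 6): d=(-12,-1) top-left  bias=+0
  edge (0, 6)→(0, 0): d=(0,-6) top-left  bias=+0
    (0,0)@(1, 1): e=[5,61,6] → X
    (1,0)@(3, 1): e=[-9,63,18] → .
    (0,1)@(1, 3): e=[29,37,6] → X
    (1,1)@(3, 3): e=[15,39,18] → X
    (2,1)@(5, 3): e=[1,41,30] → X
    (3,1)@(7, 3): e=[-13,43,42] → .
    (0,2)@(1, 5): e=[53,13,6] → X
    (3,2)@(7, 5): e=[11,19,42] → X
    (4,2)@(9, 5): e=[-3,21,54] → .
    (0,3)@(1, 7): e=[77,-11,6] → .
    (1,3)@(3, 7): e=[63,-9,18] → .
    (2,3)@(5, 7): e=[49,-7,30] → .
  covered (8 px):
    X . . . . . .
    X X X . . . .
    X X X X . . .
    . . . . . . .
    . . . . . . .
    . . . . . . .
    . . . . . . .
    . . . . . . .
    . . . . . . .
    . . . . . . .
T1:
  2·area = 138  (B↔C swapped to make it positive)
  edge (2, 0)→(13, 15): d=(11,15) right/bottom  bias=-1
  edge (13, 15)→(6, 18): d=(-7,3) right/bottom  bias=-1
  edge (6, 18)→(2, 0): d=(-4,-18) top-left  bias=+0
    (1,1)@(3, 3): e=[18,114,6] → X
    (2,1)@(5, 3): e=[-12,108,42] → .
    (1,2)@(3, 5): e=[40,100,-2] → .
    (2,2)@(5, 5): e=[10,94,34] → X
    (3,2)@(7, 5): e=[-20,88,70] → .
    (2,3)@(5, 7): e=[32,80,26] → X
    (3,3)@(7, 7): e=[2,74,62] → X
    (4,3)@(9, 7): e=[-28,68,98] → .
    (2,4)@(5, 9): e=[54,66,18] → X
    (4,4)@(9, 9): e=[-6,54,90] → .
    (2,5)@(5, 11): e=[76,52,10] → X
    (4,5)@(9, 11): e=[16,40,82] → X
    (6,7)@(13, 15): e=[0,0,138] → .  [on edge]
  covered (17 px):
    . . . . . . .
    . X . . . . .
    . . X . . . .
    . . X X . . .
    . . X X . . .
    . . X X X . .
    . . X X X X .
    . . . X X X .
    . . . X . . .
    . . . . . . .
T2:
  2·area = 34
  edge (10, 8)→(6, 14): d=(-4,6) right/bottom  bias=-1
  edge (6, 14)→(9, 1): d=(3,-13) top-left  bias=+0
  edge (9, 1)→(10, 8): d=(1,7) right/bottom  bias=-1
    (4,0)@(9, 1): e=[34,0,0] → .  [on edge]
    (4,1)@(9, 3): e=[26,6,2] → X
    (5,1)@(11, 3): e=[14,32,-12] → .
    (4,2)@(9, 5): e=[18,12,4] → X
    (5,2)@(11, 5): e=[6,38,-10] → .
    (4,3)@(9, 7): e=[10,18,6] → X
    (5,3)@(11, 7): e=[-2,44,-8] → .
    (4,4)@(9, 9): e=[2,24,8] → X
    (5,4)@(11, 9): e=[-10,50,-6] → .
    (3,5)@(7, 11): e=[6,4,24] → X
    (4,5)@(9, 11): e=[-6,30,10] → .
    (3,6)@(7, 13): e=[-2,10,26] → .
    (5,7)@(11, 15): e=[-34,68,0] → .  [on edge]
  covered (5 px):
    . . . . . . .
    . . . . X . .
    . . . . X . .
    . . . . X . .
    . . . . X . .
    . . . X . . .
    . . . . . . .
    . . . . . . .
    . . . . . . .
    . . . . . . .

Answer: [[1,1],[2,2],[2,3],[3,3],[2,4],[3,4],[2,5],[3,5],[4,5],[2,6],[3,6],[4,6],[5,6],[3,7],[4,7],[5,7],[3,8]]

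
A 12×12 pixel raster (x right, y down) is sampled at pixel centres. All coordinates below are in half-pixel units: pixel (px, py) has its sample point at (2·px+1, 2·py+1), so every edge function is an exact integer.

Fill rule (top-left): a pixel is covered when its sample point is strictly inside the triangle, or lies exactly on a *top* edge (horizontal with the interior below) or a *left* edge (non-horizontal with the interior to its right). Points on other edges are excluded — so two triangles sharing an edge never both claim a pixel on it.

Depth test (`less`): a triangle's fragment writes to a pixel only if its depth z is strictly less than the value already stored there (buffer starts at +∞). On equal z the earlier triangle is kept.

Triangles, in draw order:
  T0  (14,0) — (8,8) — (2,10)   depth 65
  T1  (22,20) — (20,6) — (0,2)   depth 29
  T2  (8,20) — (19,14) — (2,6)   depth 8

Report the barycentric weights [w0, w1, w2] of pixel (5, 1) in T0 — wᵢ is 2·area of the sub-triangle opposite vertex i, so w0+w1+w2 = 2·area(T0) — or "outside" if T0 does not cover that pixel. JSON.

T0:
  2·area = 36
  edge (14, 0)→(8, 8): d=(-6,8) right/bottom  bias=-1
  edge (8, 8)→(2, 10): d=(-6,2) right/bottom  bias=-1
  edge (2, 10)→(14, 0): d=(12,-10) top-left  bias=+0
    (6,0)@(13, 1): e=[2,32,2] → █
    (7,0)@(15, 1): e=[-14,28,22] → ·
    (5,1)@(11, 3): e=[6,24,6] → █
    (6,1)@(13, 3): e=[-10,20,26] → ·
    (11,1)@(23, 3): e=[-90,0,126] → ·  [on edge]
    (4,2)@(9, 5): e=[10,16,10] → █
    (5,2)@(11, 5): e=[-6,12,30] → ·
    (8,2)@(17, 5): e=[-54,0,90] → ·  [on edge]
    (3,3)@(7, 7): e=[14,8,14] → █
    (4,3)@(9, 7): e=[-2,4,34] → ·
    (5,3)@(11, 7): e=[-18,0,54] → ·  [on edge]
    (2,4)@(5, 9): e=[18,0,18] → ·  [on edge]
  covered (4 px):
    · · · · · · █ · · · · ·
    · · · · · █ · · · · · ·
    · · · · █ · · · · · · ·
    · · · █ · · · · · · · ·
    · · · · · · · · · · · ·
    · · · · · · · · · · · ·
    · · · · · · · · · · · ·
    · · · · · · · · · · · ·
    · · · · · · · · · · · ·
    · · · · · · · · · · · ·
    · · · · · · · · · · · ·
    · · · · · · · · · · · ·
T1:
  2·area = 272  (B↔C swapped to make it positive)
  edge (22, 20)→(0, 2): d=(-22,-18) top-left  bias=+0
  edge (0, 2)→(20, 6): d=(20,4) right/bottom  bias=-1
  edge (20, 6)→(22, 20): d=(2,14) right/bottom  bias=-1
    (1,1)@(3, 3): e=[32,8,232] → █
    (2,1)@(5, 3): e=[68,0,204] → ·  [on edge]
    (1,2)@(3, 5): e=[-12,48,236] → ·
    (2,2)@(5, 5): e=[24,40,208] → █
    (3,2)@(7, 5): e=[60,32,180] → █
    (4,2)@(9, 5): e=[96,24,152] → █
    (5,2)@(11, 5): e=[132,16,124] → █
    (6,2)@(13, 5): e=[168,8,96] → █
    (7,2)@(15, 5): e=[204,0,68] → ·  [on edge]
    (2,3)@(5, 7): e=[-20,80,212] → ·
    (3,3)@(7, 7): e=[16,72,184] → █
    (7,3)@(15, 7): e=[160,40,72] → █
    (5,5)@(11, 11): e=[0,136,136] → █  [on edge]
    (10,6)@(21, 13): e=[136,136,0] → ·  [on edge]
  covered (33 px):
    · · · · · · · · · · · ·
    · █ · · · · · · · · · ·
    · · █ █ █ █ █ · · · · ·
    · · · █ █ █ █ █ █ █ · ·
    · · · · █ █ █ █ █ █ · ·
    · · · · · █ █ █ █ █ · ·
    · · · · · · · █ █ █ · ·
    · · · · · · · · █ █ █ ·
    · · · · · · · · · █ █ ·
    · · · · · · · · · · █ ·
    · · · · · · · · · · · ·
    · · · · · · · · · · · ·
T2:
  2·area = 190  (B↔C swapped to make it positive)
  edge (8, 20)→(2, 6): d=(-6,-14) top-left  bias=+0
  edge (2, 6)→(19, 14): d=(17,8) right/bottom  bias=-1
  edge (19, 14)→(8, 20): d=(-11,6) right/bottom  bias=-1
    (1,3)@(3, 7): e=[8,9,173] → █
    (2,3)@(5, 7): e=[36,-7,161] → ·
    (1,4)@(3, 9): e=[-4,43,151] → ·
    (2,4)@(5, 9): e=[24,27,139] → █
    (3,4)@(7, 9): e=[52,11,127] → █
    (4,4)@(9, 9): e=[80,-5,115] → ·
    (2,5)@(5, 11): e=[12,61,117] → █
    (4,5)@(9, 11): e=[68,29,93] → █
    (5,5)@(11, 11): e=[96,13,81] → █
    (6,5)@(13, 11): e=[124,-3,69] → ·
    (2,6)@(5, 13): e=[0,95,95] → █  [on edge]
    (6,6)@(13, 13): e=[112,31,47] → █
  covered (24 px):
    · · · · · · · · · · · ·
    · · · · · · · · · · · ·
    · · · · · · · · · · · ·
    · █ · · · · · · · · · ·
    · · █ █ · · · · · · · ·
    · · █ █ █ █ · · · · · ·
    · · █ █ █ █ █ █ · · · ·
    · · · █ █ █ █ █ █ · · ·
    · · · █ █ █ █ · · · · ·
    · · · · █ · · · · · · ·
    · · · · · · · · · · · ·
    · · · · · · · · · · · ·

Final: [24,6,6]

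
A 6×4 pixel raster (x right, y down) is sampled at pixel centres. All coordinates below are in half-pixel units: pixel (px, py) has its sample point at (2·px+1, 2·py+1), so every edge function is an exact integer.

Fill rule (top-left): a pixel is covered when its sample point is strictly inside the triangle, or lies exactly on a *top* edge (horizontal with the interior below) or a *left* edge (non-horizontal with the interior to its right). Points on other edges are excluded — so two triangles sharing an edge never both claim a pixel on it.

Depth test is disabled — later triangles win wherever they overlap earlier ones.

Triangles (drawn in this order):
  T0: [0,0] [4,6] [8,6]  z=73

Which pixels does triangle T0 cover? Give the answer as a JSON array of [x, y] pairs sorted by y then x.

T0:
  2·area = 24  (B↔C swapped to make it positive)
  edge (0, 0)→(8, 6): d=(8,6) right/bottom  bias=-1
  edge (8, 6)→(4, 6): d=(-4,0) right/bottom  bias=-1
  edge (4, 6)→(0, 0): d=(-4,-6) top-left  bias=+0
    (0,0)@(1, 1): e=[2,20,2] → █
    (1,0)@(3, 1): e=[-10,20,14] → ·
    (0,1)@(1, 3): e=[18,12,-6] → ·
    (1,1)@(3, 3): e=[6,12,6] → █
    (2,1)@(5, 3): e=[-6,12,18] → ·
    (1,2)@(3, 5): e=[22,4,-2] → ·
    (2,2)@(5, 5): e=[10,4,10] → █
    (3,2)@(7, 5): e=[-2,4,22] → ·
    (2,3)@(5, 7): e=[26,-4,2] → ·
  covered (3 px):
    █ · · · · ·
    · █ · · · ·
    · · █ · · ·
    · · · · · ·

Answer: [[0,0],[1,1],[2,2]]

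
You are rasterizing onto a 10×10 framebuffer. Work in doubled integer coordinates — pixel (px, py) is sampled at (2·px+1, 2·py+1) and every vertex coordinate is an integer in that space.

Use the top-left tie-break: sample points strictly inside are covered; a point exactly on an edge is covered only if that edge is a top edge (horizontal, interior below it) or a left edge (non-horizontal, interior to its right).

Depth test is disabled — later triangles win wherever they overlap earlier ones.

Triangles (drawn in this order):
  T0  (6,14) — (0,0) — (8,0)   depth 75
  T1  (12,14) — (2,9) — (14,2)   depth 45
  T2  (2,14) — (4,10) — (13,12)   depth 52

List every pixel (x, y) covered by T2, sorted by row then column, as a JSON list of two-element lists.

T0:
  2·area = 112
  edge (6, 14)→(0, 0): d=(-6,-14) top-left  bias=+0
  edge (0, 0)→(8, 0): d=(8,0) top-left  bias=+0
  edge (8, 0)→(6, 14): d=(-2,14) right/bottom  bias=-1
    (0,0)@(1, 1): e=[8,8,96] → █
    (1,0)@(3, 1): e=[36,8,68] → █
    (2,0)@(5, 1): e=[64,8,40] → █
    (3,0)@(7, 1): e=[92,8,12] → █
    (4,0)@(9, 1): e=[120,8,-16] → ·
    (0,1)@(1, 3): e=[-4,24,92] → ·
    (1,1)@(3, 3): e=[24,24,64] → █
    (4,1)@(9, 3): e=[108,24,-20] → ·
    (1,2)@(3, 5): e=[12,40,60] → █
    (4,2)@(9, 5): e=[96,40,-24] → ·
    (1,3)@(3, 7): e=[0,56,56] → █  [on edge]
    (3,3)@(7, 7): e=[56,56,0] → ·  [on edge]
  covered (14 px):
    █ █ █ █ · · · · · ·
    · █ █ █ · · · · · ·
    · █ █ █ · · · · · ·
    · █ █ · · · · · · ·
    · · █ · · · · · · ·
    · · █ · · · · · · ·
    · · · · · · · · · ·
    · · · · · · · · · ·
    · · · · · · · · · ·
    · · · · · · · · · ·
T1:
  2·area = 130
  edge (12, 14)→(2, 9): d=(-10,-5) top-left  bias=+0
  edge (2, 9)→(14, 2): d=(12,-7) top-left  bias=+0
  edge (14, 2)→(12, 14): d=(-2,12) right/bottom  bias=-1
    (6,1)@(13, 3): e=[115,5,10] → █
    (7,1)@(15, 3): e=[125,19,-14] → ·
    (4,2)@(9, 5): e=[75,1,54] → █
    (5,2)@(11, 5): e=[85,15,30] → █
    (7,2)@(15, 5): e=[105,43,-18] → ·
    (3,3)@(7, 7): e=[45,11,74] → █
    (7,3)@(15, 7): e=[85,67,-22] → ·
    (1,4)@(3, 9): e=[5,7,118] → █
    (2,4)@(5, 9): e=[15,21,94] → █
    (6,4)@(13, 9): e=[55,77,-2] → ·
    (1,5)@(3, 11): e=[-15,31,114] → ·
    (2,5)@(5, 11): e=[-5,45,90] → ·
  covered (17 px):
    · · · · · · · · · ·
    · · · · · · █ · · ·
    · · · · █ █ █ · · ·
    · · · █ █ █ █ · · ·
    · █ █ █ █ █ · · · ·
    · · · █ █ █ · · · ·
    · · · · · █ · · · ·
    · · · · · · · · · ·
    · · · · · · · · · ·
    · · · · · · · · · ·
T2:
  2·area = 40
  edge (2, 14)→(4, 10): d=(2,-4) top-left  bias=+0
  edge (4, 10)→(13, 12): d=(9,2) right/bottom  bias=-1
  edge (13, 12)→(2, 14): d=(-11,2) right/bottom  bias=-1
    (2,5)@(5, 11): e=[6,7,27] → █
    (3,5)@(7, 11): e=[14,3,23] → █
    (4,5)@(9, 11): e=[22,-1,19] → ·
    (1,6)@(3, 13): e=[2,29,9] → █
    (4,6)@(9, 13): e=[26,17,-3] → ·
    (1,7)@(3, 15): e=[6,47,-13] → ·
    (2,7)@(5, 15): e=[14,43,-17] → ·
    (3,7)@(7, 15): e=[22,39,-21] → ·
  covered (5 px):
    · · · · · · · · · ·
    · · · · · · · · · ·
    · · · · · · · · · ·
    · · · · · · · · · ·
    · · · · · · · · · ·
    · · █ █ · · · · · ·
    · █ █ █ · · · · · ·
    · · · · · · · · · ·
    · · · · · · · · · ·
    · · · · · · · · · ·

Result: [[2,5],[3,5],[1,6],[2,6],[3,6]]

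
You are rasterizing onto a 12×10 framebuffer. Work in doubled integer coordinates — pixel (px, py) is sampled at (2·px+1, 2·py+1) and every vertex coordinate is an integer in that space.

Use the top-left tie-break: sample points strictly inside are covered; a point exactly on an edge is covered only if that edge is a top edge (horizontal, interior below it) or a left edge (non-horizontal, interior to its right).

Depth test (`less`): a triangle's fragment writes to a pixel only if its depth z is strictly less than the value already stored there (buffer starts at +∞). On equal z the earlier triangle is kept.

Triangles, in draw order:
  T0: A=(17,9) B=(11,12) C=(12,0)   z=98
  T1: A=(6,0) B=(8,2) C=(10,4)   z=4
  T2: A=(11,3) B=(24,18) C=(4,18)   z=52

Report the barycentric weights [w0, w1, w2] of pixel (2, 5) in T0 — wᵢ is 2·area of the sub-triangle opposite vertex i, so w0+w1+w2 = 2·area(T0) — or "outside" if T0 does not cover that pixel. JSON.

T0:
  2·area = 69
  edge (17, 9)→(11, 12): d=(-6,3) right/bottom  bias=-1
  edge (11, 12)→(12, 0): d=(1,-12) top-left  bias=+0
  edge (12, 0)→(17, 9): d=(5,9) right/bottom  bias=-1
    (6,1)@(13, 3): e=[48,15,6] → #
    (7,1)@(15, 3): e=[42,39,-12] → ·
    (6,2)@(13, 5): e=[36,17,16] → #
    (7,2)@(15, 5): e=[30,41,-2] → ·
    (6,3)@(13, 7): e=[24,19,26] → #
    (7,3)@(15, 7): e=[18,43,8] → #
    (8,3)@(17, 7): e=[12,67,-10] → ·
    (10,3)@(21, 7): e=[0,115,-46] → ·  [on edge]
    (6,4)@(13, 9): e=[12,21,36] → #
    (8,4)@(17, 9): e=[0,69,0] → ·  [on edge]
    (6,5)@(13, 11): e=[0,23,46] → ·  [on edge]
    (7,5)@(15, 11): e=[-6,47,28] → ·
    (4,6)@(9, 13): e=[0,-23,92] → ·  [on edge]
    (2,7)@(5, 15): e=[0,-69,138] → ·  [on edge]
    (0,8)@(1, 17): e=[0,-115,184] → ·  [on edge]
  covered (6 px):
    · · · · · · · · · · · ·
    · · · · · · # · · · · ·
    · · · · · · # · · · · ·
    · · · · · · # # · · · ·
    · · · · · · # # · · · ·
    · · · · · · · · · · · ·
    · · · · · · · · · · · ·
    · · · · · · · · · · · ·
    · · · · · · · · · · · ·
    · · · · · · · · · · · ·
T1:
  degenerate (2·area = 0) — covers nothing
T2:
  2·area = 300
  edge (11, 3)→(24, 18): d=(13,15) right/bottom  bias=-1
  edge (24, 18)→(4, 18): d=(-20,0) right/bottom  bias=-1
  edge (4, 18)→(11, 3): d=(7,-15) top-left  bias=+0
    (5,1)@(11, 3): e=[0,300,0] → ·  [on edge]
    (5,2)@(11, 5): e=[26,260,14] → #
    (6,2)@(13, 5): e=[-4,260,44] → ·
    (5,3)@(11, 7): e=[52,220,28] → #
    (6,3)@(13, 7): e=[22,220,58] → #
    (7,3)@(15, 7): e=[-8,220,88] → ·
    (4,4)@(9, 9): e=[108,180,12] → #
    (7,4)@(15, 9): e=[18,180,102] → #
    (8,4)@(17, 9): e=[-12,180,132] → ·
    (4,5)@(9, 11): e=[134,140,26] → #
    (8,5)@(17, 11): e=[14,140,146] → #
    (9,5)@(19, 11): e=[-16,140,176] → ·
  covered (37 px):
    · · · · · · · · · · · ·
    · · · · · · · · · · · ·
    · · · · · # · · · · · ·
    · · · · · # # · · · · ·
    · · · · # # # # · · · ·
    · · · · # # # # # · · ·
    · · · # # # # # # # · ·
    · · · # # # # # # # # ·
    · · # # # # # # # # # #
    · · · · · · · · · · · ·

Result: "outside"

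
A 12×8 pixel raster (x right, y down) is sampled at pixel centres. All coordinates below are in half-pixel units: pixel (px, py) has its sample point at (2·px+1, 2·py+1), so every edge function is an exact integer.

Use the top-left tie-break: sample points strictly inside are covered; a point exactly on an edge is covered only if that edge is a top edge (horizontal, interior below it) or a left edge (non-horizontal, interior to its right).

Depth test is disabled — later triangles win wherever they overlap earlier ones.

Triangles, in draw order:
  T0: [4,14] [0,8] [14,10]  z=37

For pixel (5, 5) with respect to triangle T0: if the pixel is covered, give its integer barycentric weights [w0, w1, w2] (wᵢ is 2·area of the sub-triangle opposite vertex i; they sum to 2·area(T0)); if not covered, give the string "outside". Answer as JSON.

T0:
  2·area = 76
  edge (4, 14)→(0, 8): d=(-4,-6) top-left  bias=+0
  edge (0, 8)→(14, 10): d=(14,2) right/bottom  bias=-1
  edge (14, 10)→(4, 14): d=(-10,4) right/bottom  bias=-1
    (0,4)@(1, 9): e=[2,12,62] → X
    (1,4)@(3, 9): e=[14,8,54] → X
    (2,4)@(5, 9): e=[26,4,46] → X
    (3,4)@(7, 9): e=[38,0,38] → .  [on edge]
    (0,5)@(1, 11): e=[-6,40,42] → .
    (1,5)@(3, 11): e=[6,36,34] → X
    (3,5)@(7, 11): e=[30,28,18] → X
    (4,5)@(9, 11): e=[42,24,10] → X
    (5,5)@(11, 11): e=[54,20,2] → X
    (6,5)@(13, 11): e=[66,16,-6] → .
    (10,5)@(21, 11): e=[114,0,-38] → .  [on edge]
    (1,6)@(3, 13): e=[-2,64,14] → .
  covered (9 px):
    . . . . . . . . . . . .
    . . . . . . . . . . . .
    . . . . . . . . . . . .
    . . . . . . . . . . . .
    X X X . . . . . . . . .
    . X X X X X . . . . . .
    . . X . . . . . . . . .
    . . . . . . . . . . . .

Result: [20,2,54]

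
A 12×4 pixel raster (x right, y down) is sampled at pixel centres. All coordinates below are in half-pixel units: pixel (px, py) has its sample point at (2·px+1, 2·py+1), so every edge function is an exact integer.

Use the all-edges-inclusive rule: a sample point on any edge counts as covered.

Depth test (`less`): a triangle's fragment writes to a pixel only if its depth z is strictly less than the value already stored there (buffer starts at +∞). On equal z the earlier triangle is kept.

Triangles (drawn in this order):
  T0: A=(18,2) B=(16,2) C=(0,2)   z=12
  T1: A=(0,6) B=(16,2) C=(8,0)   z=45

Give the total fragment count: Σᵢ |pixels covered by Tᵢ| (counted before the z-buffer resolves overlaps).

T0:
  degenerate (2·area = 0) — covers nothing
T1:
  2·area = 64  (B↔C swapped to make it positive)
  edge (0, 6)→(8, 0): d=(8,-6) inclusive
  edge (8, 0)→(16, 2): d=(8,2) inclusive
  edge (16, 2)→(0, 6): d=(-16,4) inclusive
    (3,0)@(7, 1): e=[2,10,52] → █
    (4,0)@(9, 1): e=[14,6,44] → █
    (5,0)@(11, 1): e=[26,2,36] → █
    (6,0)@(13, 1): e=[38,-2,28] → ·
    (2,1)@(5, 3): e=[6,30,28] → █
    (6,1)@(13, 3): e=[54,14,-4] → ·
    (1,2)@(3, 5): e=[10,50,4] → █
    (2,2)@(5, 5): e=[22,46,-4] → ·
    (3,2)@(7, 5): e=[34,42,-12] → ·
    (4,2)@(9, 5): e=[46,38,-20] → ·
    (5,2)@(11, 5): e=[58,34,-28] → ·
    (1,3)@(3, 7): e=[26,66,-28] → ·
  covered (8 px):
    · · · █ █ █ · · · · · ·
    · · █ █ █ █ · · · · · ·
    · █ · · · · · · · · · ·
    · · · · · · · · · · · ·

Answer: 8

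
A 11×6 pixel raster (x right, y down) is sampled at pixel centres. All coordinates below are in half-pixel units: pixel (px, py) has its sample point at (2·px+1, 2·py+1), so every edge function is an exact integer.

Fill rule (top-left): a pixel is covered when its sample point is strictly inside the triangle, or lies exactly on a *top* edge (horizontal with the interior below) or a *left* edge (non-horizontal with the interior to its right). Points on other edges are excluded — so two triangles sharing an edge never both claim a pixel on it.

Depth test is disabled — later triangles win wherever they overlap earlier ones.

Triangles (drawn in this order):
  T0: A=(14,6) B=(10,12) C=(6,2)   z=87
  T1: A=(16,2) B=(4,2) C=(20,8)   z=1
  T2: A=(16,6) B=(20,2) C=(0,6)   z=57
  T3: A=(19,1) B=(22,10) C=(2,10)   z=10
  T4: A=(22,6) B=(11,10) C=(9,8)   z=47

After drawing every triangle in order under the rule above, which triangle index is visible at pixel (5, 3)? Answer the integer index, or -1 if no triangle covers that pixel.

T0:
  2·area = 64
  edge (14, 6)→(10, 12): d=(-4,6) right/bottom  bias=-1
  edge (10, 12)→(6, 2): d=(-4,-10) top-left  bias=+0
  edge (6, 2)→(14, 6): d=(8,4) right/bottom  bias=-1
    (3,1)@(7, 3): e=[54,6,4] → X
    (4,1)@(9, 3): e=[42,26,-4] → .
    (3,2)@(7, 5): e=[46,-2,20] → .
    (4,2)@(9, 5): e=[34,18,12] → X
    (5,2)@(11, 5): e=[22,38,4] → X
    (6,2)@(13, 5): e=[10,58,-4] → .
    (4,3)@(9, 7): e=[26,10,28] → X
    (6,3)@(13, 7): e=[2,50,12] → X
    (7,3)@(15, 7): e=[-10,70,4] → .
    (4,4)@(9, 9): e=[18,2,44] → X
    (6,4)@(13, 9): e=[-6,42,28] → .
    (4,5)@(9, 11): e=[10,-6,60] → .
  covered (8 px):
    . . . . . . . . . . .
    . . . X . . . . . . .
    . . . . X X . . . . .
    . . . . X X X . . . .
    . . . . X X . . . . .
    . . . . . . . . . . .
T1:
  2·area = 72  (B↔C swapped to make it positive)
  edge (16, 2)→(20, 8): d=(4,6) right/bottom  bias=-1
  edge (20, 8)→(4, 2): d=(-16,-6) top-left  bias=+0
  edge (4, 2)→(16, 2): d=(12,0) top-left  bias=+0
    (3,1)@(7, 3): e=[58,2,12] → X
    (4,1)@(9, 3): e=[46,14,12] → X
    (5,1)@(11, 3): e=[34,26,12] → X
    (6,1)@(13, 3): e=[22,38,12] → X
    (7,1)@(15, 3): e=[10,50,12] → X
    (8,1)@(17, 3): e=[-2,62,12] → .
    (3,2)@(7, 5): e=[66,-30,36] → .
    (4,2)@(9, 5): e=[54,-18,36] → .
    (5,2)@(11, 5): e=[42,-6,36] → .
    (6,2)@(13, 5): e=[30,6,36] → X
    (8,2)@(17, 5): e=[6,30,36] → X
    (9,2)@(19, 5): e=[-6,42,36] → .
  covered (9 px):
    . . . . . . . . . . .
    . . . X X X X X . . .
    . . . . . . X X X . .
    . . . . . . . . . X .
    . . . . . . . . . . .
    . . . . . . . . . . .
T2:
  2·area = 64  (B↔C swapped to make it positive)
  edge (16, 6)→(0, 6): d=(-16,0) right/bottom  bias=-1
  edge (0, 6)→(20, 2): d=(20,-4) top-left  bias=+0
  edge (20, 2)→(16, 6): d=(-4,4) right/bottom  bias=-1
    (10,0)@(21, 1): e=[80,-16,0] → .  [on edge]
    (7,1)@(15, 3): e=[48,0,16] → X  [on edge]
    (8,1)@(17, 3): e=[48,8,8] → X
    (9,1)@(19, 3): e=[48,16,0] → .  [on edge]
    (2,2)@(5, 5): e=[16,0,48] → X  [on edge]
    (3,2)@(7, 5): e=[16,8,40] → X
    (4,2)@(9, 5): e=[16,16,32] → X
    (5,2)@(11, 5): e=[16,24,24] → X
    (6,2)@(13, 5): e=[16,32,16] → X
    (8,2)@(17, 5): e=[16,48,0] → .  [on edge]
    (2,3)@(5, 7): e=[-16,40,40] → .
    (3,3)@(7, 7): e=[-16,48,32] → .
    (7,3)@(15, 7): e=[-16,80,0] → .  [on edge]
    (6,4)@(13, 9): e=[-48,112,0] → .  [on edge]
    (5,5)@(11, 11): e=[-80,144,0] → .  [on edge]
  covered (8 px):
    . . . . . . . . . . .
    . . . . . . . X X . .
    . . X X X X X X . . .
    . . . . . . . . . . .
    . . . . . . . . . . .
    . . . . . . . . . . .
T3:
  2·area = 180
  edge (19, 1)→(22, 10): d=(3,9) right/bottom  bias=-1
  edge (22, 10)→(2, 10): d=(-20,0) right/bottom  bias=-1
  edge (2, 10)→(19, 1): d=(17,-9) top-left  bias=+0
    (9,0)@(19, 1): e=[0,180,0] → .  [on edge]
    (8,1)@(17, 3): e=[24,140,16] → X
    (9,1)@(19, 3): e=[6,140,34] → X
    (10,1)@(21, 3): e=[-12,140,52] → .
    (6,2)@(13, 5): e=[66,100,14] → X
    (7,2)@(15, 5): e=[48,100,32] → X
    (10,2)@(21, 5): e=[-6,100,86] → .
    (4,3)@(9, 7): e=[108,60,12] → X
    (5,3)@(11, 7): e=[90,60,30] → X
    (10,3)@(21, 7): e=[0,60,120] → .  [on edge]
    (2,4)@(5, 9): e=[150,20,10] → X
    (3,4)@(7, 9): e=[132,20,28] → X
  covered (21 px):
    . . . . . . . . . . .
    . . . . . . . . X X .
    . . . . . . X X X X .
    . . . . X X X X X X .
    . . X X X X X X X X X
    . . . . . . . . . . .
T4:
  2·area = 30
  edge (22, 6)→(11, 10): d=(-11,4) right/bottom  bias=-1
  edge (11, 10)→(9, 8): d=(-2,-2) top-left  bias=+0
  edge (9, 8)→(22, 6): d=(13,-2) top-left  bias=+0
    (8,3)@(17, 7): e=[9,18,3] → X
    (9,3)@(19, 7): e=[1,22,7] → X
    (10,3)@(21, 7): e=[-7,26,11] → .
    (5,4)@(11, 9): e=[11,2,17] → X
    (6,4)@(13, 9): e=[3,6,21] → X
    (7,4)@(15, 9): e=[-5,10,25] → .
    (8,4)@(17, 9): e=[-13,14,29] → .
    (9,4)@(19, 9): e=[-21,18,33] → .
    (5,5)@(11, 11): e=[-11,-2,43] → .
    (6,5)@(13, 11): e=[-19,2,47] → .
  covered (4 px):
    . . . . . . . . . . .
    . . . . . . . . . . .
    . . . . . . . . . . .
    . . . . . . . . X X .
    . . . . . X X . . . .
    . . . . . . . . . . .

Z-buffer (winner per pixel, '.' = empty):
  . . . . . . . . . . .
  . . . 1 1 1 1 2 3 3 .
  . . 2 2 2 2 3 3 3 3 .
  . . . . 3 3 3 3 4 4 .
  . . 3 3 3 4 4 3 3 3 3
  . . . . . . . . . . .

Answer: 3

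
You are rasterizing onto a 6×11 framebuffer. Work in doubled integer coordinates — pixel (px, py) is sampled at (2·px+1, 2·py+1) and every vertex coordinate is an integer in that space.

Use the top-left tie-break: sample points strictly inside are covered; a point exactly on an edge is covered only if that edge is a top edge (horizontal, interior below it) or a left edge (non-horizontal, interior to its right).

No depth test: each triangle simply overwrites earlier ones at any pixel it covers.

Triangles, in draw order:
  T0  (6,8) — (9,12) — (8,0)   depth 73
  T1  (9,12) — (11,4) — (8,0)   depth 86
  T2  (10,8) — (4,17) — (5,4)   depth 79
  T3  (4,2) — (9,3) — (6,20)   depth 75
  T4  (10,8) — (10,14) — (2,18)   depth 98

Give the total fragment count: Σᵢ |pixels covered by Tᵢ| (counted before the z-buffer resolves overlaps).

T0:
  2·area = 32  (B↔C swapped to make it positive)
  edge (6, 8)→(8, 0): d=(2,-8) top-left  bias=+0
  edge (8, 0)→(9, 12): d=(1,12) right/bottom  bias=-1
  edge (9, 12)→(6, 8): d=(-3,-4) top-left  bias=+0
    (3,2)@(7, 5): e=[2,17,13] → #
    (4,2)@(9, 5): e=[18,-7,21] → ·
    (3,3)@(7, 7): e=[6,19,7] → #
    (4,3)@(9, 7): e=[22,-5,15] → ·
    (3,4)@(7, 9): e=[10,21,1] → #
    (4,4)@(9, 9): e=[26,-3,9] → ·
    (3,5)@(7, 11): e=[14,23,-5] → ·
  covered (3 px):
    · · · · · ·
    · · · · · ·
    · · · # · ·
    · · · # · ·
    · · · # · ·
    · · · · · ·
    · · · · · ·
    · · · · · ·
    · · · · · ·
    · · · · · ·
    · · · · · ·
T1:
  2·area = 32  (B↔C swapped to make it positive)
  edge (9, 12)→(8, 0): d=(-1,-12) top-left  bias=+0
  edge (8, 0)→(11, 4): d=(3,4) right/bottom  bias=-1
  edge (11, 4)→(9, 12): d=(-2,8) right/bottom  bias=-1
    (4,1)@(9, 3): e=[9,5,18] → #
    (5,1)@(11, 3): e=[33,-3,2] → ·
    (4,2)@(9, 5): e=[7,11,14] → #
    (5,2)@(11, 5): e=[31,3,-2] → ·
    (4,3)@(9, 7): e=[5,17,10] → #
    (5,3)@(11, 7): e=[29,9,-6] → ·
    (4,4)@(9, 9): e=[3,23,6] → #
    (5,4)@(11, 9): e=[27,15,-10] → ·
    (4,5)@(9, 11): e=[1,29,2] → #
    (5,5)@(11, 11): e=[25,21,-14] → ·
    (4,6)@(9, 13): e=[-1,35,-2] → ·
  covered (5 px):
    · · · · · ·
    · · · · # ·
    · · · · # ·
    · · · · # ·
    · · · · # ·
    · · · · # ·
    · · · · · ·
    · · · · · ·
    · · · · · ·
    · · · · · ·
    · · · · · ·
T2:
  2·area = 69
  edge (10, 8)→(4, 17): d=(-6,9) right/bottom  bias=-1
  edge (4, 17)→(5, 4): d=(1,-13) top-left  bias=+0
  edge (5, 4)→(10, 8): d=(5,4) right/bottom  bias=-1
    (2,2)@(5, 5): e=[63,1,5] → #
    (3,2)@(7, 5): e=[45,27,-3] → ·
    (2,3)@(5, 7): e=[51,3,15] → #
    (3,3)@(7, 7): e=[33,29,7] → #
    (4,3)@(9, 7): e=[15,55,-1] → ·
    (2,4)@(5, 9): e=[39,5,25] → #
    (4,4)@(9, 9): e=[3,57,9] → #
    (5,4)@(11, 9): e=[-15,83,1] → ·
    (2,5)@(5, 11): e=[27,7,35] → #
    (4,5)@(9, 11): e=[-9,59,19] → ·
    (2,6)@(5, 13): e=[15,9,45] → #
    (3,6)@(7, 13): e=[-3,35,37] → ·
  covered (10 px):
    · · · · · ·
    · · · · · ·
    · · # · · ·
    · · # # · ·
    · · # # # ·
    · · # # · ·
    · · # · · ·
    · · # · · ·
    · · · · · ·
    · · · · · ·
    · · · · · ·
T3:
  2·area = 88
  edge (4, 2)→(9, 3): d=(5,1) right/bottom  bias=-1
  edge (9, 3)→(6, 20): d=(-3,17) right/bottom  bias=-1
  edge (6, 20)→(4, 2): d=(-2,-18) top-left  bias=+0
    (2,1)@(5, 3): e=[4,68,16] → #
    (3,1)@(7, 3): e=[2,34,52] → #
    (4,1)@(9, 3): e=[0,0,88] → ·  [on edge]
    (2,2)@(5, 5): e=[14,62,12] → #
    (4,2)@(9, 5): e=[10,-6,84] → ·
    (2,3)@(5, 7): e=[24,56,8] → #
    (4,3)@(9, 7): e=[20,-12,80] → ·
    (2,4)@(5, 9): e=[34,50,4] → #
    (4,4)@(9, 9): e=[30,-18,76] → ·
    (2,5)@(5, 11): e=[44,44,0] → #  [on edge]
    (4,5)@(9, 11): e=[40,-24,72] → ·
    (2,6)@(5, 13): e=[54,38,-4] → ·
  covered (11 px):
    · · · · · ·
    · · # # · ·
    · · # # · ·
    · · # # · ·
    · · # # · ·
    · · # # · ·
    · · · # · ·
    · · · · · ·
    · · · · · ·
    · · · · · ·
    · · · · · ·
T4:
  2·area = 48
  edge (10, 8)→(10, 14): d=(0,6) right/bottom  bias=-1
  edge (10, 14)→(2, 18): d=(-8,4) right/bottom  bias=-1
  edge (2, 18)→(10, 8): d=(8,-10) top-left  bias=+0
    (4,5)@(9, 11): e=[6,28,14] → #
    (5,5)@(11, 11): e=[-6,20,34] → ·
    (3,6)@(7, 13): e=[18,20,10] → #
    (5,6)@(11, 13): e=[-6,4,50] → ·
    (2,7)@(5, 15): e=[30,12,6] → #
    (4,7)@(9, 15): e=[6,-4,46] → ·
    (1,8)@(3, 17): e=[42,4,2] → #
    (2,8)@(5, 17): e=[30,-4,22] → ·
    (3,8)@(7, 17): e=[18,-12,42] → ·
    (1,9)@(3, 19): e=[42,-12,18] → ·
  covered (6 px):
    · · · · · ·
    · · · · · ·
    · · · · · ·
    · · · · · ·
    · · · · · ·
    · · · · # ·
    · · · # # ·
    · · # # · ·
    · # · · · ·
    · · · · · ·
    · · · · · ·

Result: 35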